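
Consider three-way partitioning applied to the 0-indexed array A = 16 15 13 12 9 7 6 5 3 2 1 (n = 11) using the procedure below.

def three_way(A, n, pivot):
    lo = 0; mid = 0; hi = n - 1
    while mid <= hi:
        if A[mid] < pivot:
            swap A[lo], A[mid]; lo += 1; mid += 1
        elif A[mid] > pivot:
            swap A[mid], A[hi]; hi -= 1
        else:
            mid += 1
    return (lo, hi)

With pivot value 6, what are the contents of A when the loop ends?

lo=0 mid=0 hi=10
16>6: swap(0,10), hi=9 ⇒ 1 15 13 12 9 7 6 5 3 2 16
1<6: swap(0,0), lo=1 mid=1 ⇒ 1 15 13 12 9 7 6 5 3 2 16
15>6: swap(1,9), hi=8 ⇒ 1 2 13 12 9 7 6 5 3 15 16
2<6: swap(1,1), lo=2 mid=2 ⇒ 1 2 13 12 9 7 6 5 3 15 16
13>6: swap(2,8), hi=7 ⇒ 1 2 3 12 9 7 6 5 13 15 16
3<6: swap(2,2), lo=3 mid=3 ⇒ 1 2 3 12 9 7 6 5 13 15 16
12>6: swap(3,7), hi=6 ⇒ 1 2 3 5 9 7 6 12 13 15 16
5<6: swap(3,3), lo=4 mid=4 ⇒ 1 2 3 5 9 7 6 12 13 15 16
9>6: swap(4,6), hi=5 ⇒ 1 2 3 5 6 7 9 12 13 15 16
6=6: mid=5
7>6: swap(5,5), hi=4 ⇒ 1 2 3 5 6 7 9 12 13 15 16
done. lo=4 hi=4; A=1 2 3 5 6 7 9 12 13 15 16

1 2 3 5 6 7 9 12 13 15 16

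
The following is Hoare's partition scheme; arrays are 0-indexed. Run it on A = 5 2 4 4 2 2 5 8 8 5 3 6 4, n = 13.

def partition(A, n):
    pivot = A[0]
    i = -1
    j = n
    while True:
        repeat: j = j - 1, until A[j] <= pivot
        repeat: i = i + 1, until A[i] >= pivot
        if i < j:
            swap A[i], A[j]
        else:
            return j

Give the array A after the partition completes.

4 2 4 4 2 2 3 5 8 8 5 6 5

pivot=5
j stops at 12 (4), i stops at 0 (5); swap ⇒ 4 2 4 4 2 2 5 8 8 5 3 6 5
j stops at 10 (3), i stops at 6 (5); swap ⇒ 4 2 4 4 2 2 3 8 8 5 5 6 5
j stops at 9 (5), i stops at 7 (8); swap ⇒ 4 2 4 4 2 2 3 5 8 8 5 6 5
j stops at 7, i stops at 8; i≥j ⇒ return 7. A=4 2 4 4 2 2 3 5 8 8 5 6 5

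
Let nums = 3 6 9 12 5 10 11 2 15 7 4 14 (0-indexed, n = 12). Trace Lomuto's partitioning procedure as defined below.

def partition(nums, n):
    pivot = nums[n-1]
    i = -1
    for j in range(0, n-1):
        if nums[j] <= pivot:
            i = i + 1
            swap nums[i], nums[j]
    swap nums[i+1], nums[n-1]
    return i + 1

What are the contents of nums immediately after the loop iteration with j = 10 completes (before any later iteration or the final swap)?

3 6 9 12 5 10 11 2 7 4 15 14

pivot = nums[11] = 14; i = -1
j=0: nums[0]=3 ≤ 14 → i=0, swap nums[0],nums[0] (no change) → 3 6 9 12 5 10 11 2 15 7 4 14
j=1: nums[1]=6 ≤ 14 → i=1, swap nums[1],nums[1] (no change) → 3 6 9 12 5 10 11 2 15 7 4 14
j=2: nums[2]=9 ≤ 14 → i=2, swap nums[2],nums[2] (no change) → 3 6 9 12 5 10 11 2 15 7 4 14
j=3: nums[3]=12 ≤ 14 → i=3, swap nums[3],nums[3] (no change) → 3 6 9 12 5 10 11 2 15 7 4 14
j=4: nums[4]=5 ≤ 14 → i=4, swap nums[4],nums[4] (no change) → 3 6 9 12 5 10 11 2 15 7 4 14
j=5: nums[5]=10 ≤ 14 → i=5, swap nums[5],nums[5] (no change) → 3 6 9 12 5 10 11 2 15 7 4 14
j=6: nums[6]=11 ≤ 14 → i=6, swap nums[6],nums[6] (no change) → 3 6 9 12 5 10 11 2 15 7 4 14
j=7: nums[7]=2 ≤ 14 → i=7, swap nums[7],nums[7] (no change) → 3 6 9 12 5 10 11 2 15 7 4 14
j=8: nums[8]=15 > 14 → no swap
j=9: nums[9]=7 ≤ 14 → i=8, swap nums[8],nums[9] → 3 6 9 12 5 10 11 2 7 15 4 14
j=10: nums[10]=4 ≤ 14 → i=9, swap nums[9],nums[10] → 3 6 9 12 5 10 11 2 7 4 15 14
(after j=10) nums = 3 6 9 12 5 10 11 2 7 4 15 14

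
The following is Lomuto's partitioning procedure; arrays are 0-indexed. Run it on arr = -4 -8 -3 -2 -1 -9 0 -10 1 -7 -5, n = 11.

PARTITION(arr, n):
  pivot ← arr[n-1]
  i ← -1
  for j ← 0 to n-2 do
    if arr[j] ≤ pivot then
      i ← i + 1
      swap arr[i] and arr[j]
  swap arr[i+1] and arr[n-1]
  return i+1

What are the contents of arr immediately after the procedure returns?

pivot=-5, i=-1
j=0: -4>-5, skip
j=1: -8≤-5, i=0, swap(0,1) ⇒ -8 -4 -3 -2 -1 -9 0 -10 1 -7 -5
j=2: -3>-5, skip
j=3: -2>-5, skip
j=4: -1>-5, skip
j=5: -9≤-5, i=1, swap(1,5) ⇒ -8 -9 -3 -2 -1 -4 0 -10 1 -7 -5
j=6: 0>-5, skip
j=7: -10≤-5, i=2, swap(2,7) ⇒ -8 -9 -10 -2 -1 -4 0 -3 1 -7 -5
j=8: 1>-5, skip
j=9: -7≤-5, i=3, swap(3,9) ⇒ -8 -9 -10 -7 -1 -4 0 -3 1 -2 -5
swap(4,10) ⇒ -8 -9 -10 -7 -5 -4 0 -3 1 -2 -1; return 4

-8 -9 -10 -7 -5 -4 0 -3 1 -2 -1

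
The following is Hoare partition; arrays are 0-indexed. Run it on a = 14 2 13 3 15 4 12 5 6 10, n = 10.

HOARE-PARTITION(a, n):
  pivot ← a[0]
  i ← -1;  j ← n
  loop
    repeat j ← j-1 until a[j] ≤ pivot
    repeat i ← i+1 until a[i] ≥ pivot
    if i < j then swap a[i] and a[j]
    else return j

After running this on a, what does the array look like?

pivot = a[0] = 14; i = -1, j = 10
j→9 (a[9]=10≤14), i→0 (a[0]=14≥14); i<j, swap → 10 2 13 3 15 4 12 5 6 14
j→8 (a[8]=6≤14), i→4 (a[4]=15≥14); i<j, swap → 10 2 13 3 6 4 12 5 15 14
j→7, i→8; i≥j, return j=7. a = 10 2 13 3 6 4 12 5 15 14

10 2 13 3 6 4 12 5 15 14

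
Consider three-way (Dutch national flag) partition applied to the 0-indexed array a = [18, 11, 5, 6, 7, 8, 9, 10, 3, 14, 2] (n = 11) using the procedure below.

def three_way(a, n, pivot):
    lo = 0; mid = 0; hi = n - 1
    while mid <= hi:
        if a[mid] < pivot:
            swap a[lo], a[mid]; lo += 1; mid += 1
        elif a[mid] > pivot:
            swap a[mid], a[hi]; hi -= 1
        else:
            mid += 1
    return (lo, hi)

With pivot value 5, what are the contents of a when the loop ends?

lo=0 mid=0 hi=10
18>5: swap(0,10), hi=9 ⇒ [2, 11, 5, 6, 7, 8, 9, 10, 3, 14, 18]
2<5: swap(0,0), lo=1 mid=1 ⇒ [2, 11, 5, 6, 7, 8, 9, 10, 3, 14, 18]
11>5: swap(1,9), hi=8 ⇒ [2, 14, 5, 6, 7, 8, 9, 10, 3, 11, 18]
14>5: swap(1,8), hi=7 ⇒ [2, 3, 5, 6, 7, 8, 9, 10, 14, 11, 18]
3<5: swap(1,1), lo=2 mid=2 ⇒ [2, 3, 5, 6, 7, 8, 9, 10, 14, 11, 18]
5=5: mid=3
6>5: swap(3,7), hi=6 ⇒ [2, 3, 5, 10, 7, 8, 9, 6, 14, 11, 18]
10>5: swap(3,6), hi=5 ⇒ [2, 3, 5, 9, 7, 8, 10, 6, 14, 11, 18]
9>5: swap(3,5), hi=4 ⇒ [2, 3, 5, 8, 7, 9, 10, 6, 14, 11, 18]
8>5: swap(3,4), hi=3 ⇒ [2, 3, 5, 7, 8, 9, 10, 6, 14, 11, 18]
7>5: swap(3,3), hi=2 ⇒ [2, 3, 5, 7, 8, 9, 10, 6, 14, 11, 18]
done. lo=2 hi=2; a=[2, 3, 5, 7, 8, 9, 10, 6, 14, 11, 18]

[2, 3, 5, 7, 8, 9, 10, 6, 14, 11, 18]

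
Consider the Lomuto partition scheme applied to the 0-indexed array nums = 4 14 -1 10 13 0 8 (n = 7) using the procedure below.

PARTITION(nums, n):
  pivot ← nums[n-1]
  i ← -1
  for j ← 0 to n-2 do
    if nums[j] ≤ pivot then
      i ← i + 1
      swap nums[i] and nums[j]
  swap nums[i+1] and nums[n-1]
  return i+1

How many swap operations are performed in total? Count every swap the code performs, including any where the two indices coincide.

pivot=8, i=-1
j=0: 4≤8, i=0, swap(0,0) ⇒ 4 14 -1 10 13 0 8
j=1: 14>8, skip
j=2: -1≤8, i=1, swap(1,2) ⇒ 4 -1 14 10 13 0 8
j=3: 10>8, skip
j=4: 13>8, skip
j=5: 0≤8, i=2, swap(2,5) ⇒ 4 -1 0 10 13 14 8
swap(3,6) ⇒ 4 -1 0 8 13 14 10; return 3

4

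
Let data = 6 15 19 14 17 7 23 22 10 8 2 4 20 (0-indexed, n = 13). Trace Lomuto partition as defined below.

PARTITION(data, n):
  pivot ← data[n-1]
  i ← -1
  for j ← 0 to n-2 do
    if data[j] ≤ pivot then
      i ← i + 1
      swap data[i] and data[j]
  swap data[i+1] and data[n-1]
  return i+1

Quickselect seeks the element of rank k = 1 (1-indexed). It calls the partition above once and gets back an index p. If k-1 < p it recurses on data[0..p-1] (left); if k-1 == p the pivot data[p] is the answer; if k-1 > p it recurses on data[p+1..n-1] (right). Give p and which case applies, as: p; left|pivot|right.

10; left

pivot = data[12] = 20; i = -1
j=0: data[0]=6 ≤ 20 → i=0, swap data[0],data[0] (no change) → 6 15 19 14 17 7 23 22 10 8 2 4 20
j=1: data[1]=15 ≤ 20 → i=1, swap data[1],data[1] (no change) → 6 15 19 14 17 7 23 22 10 8 2 4 20
j=2: data[2]=19 ≤ 20 → i=2, swap data[2],data[2] (no change) → 6 15 19 14 17 7 23 22 10 8 2 4 20
j=3: data[3]=14 ≤ 20 → i=3, swap data[3],data[3] (no change) → 6 15 19 14 17 7 23 22 10 8 2 4 20
j=4: data[4]=17 ≤ 20 → i=4, swap data[4],data[4] (no change) → 6 15 19 14 17 7 23 22 10 8 2 4 20
j=5: data[5]=7 ≤ 20 → i=5, swap data[5],data[5] (no change) → 6 15 19 14 17 7 23 22 10 8 2 4 20
j=6: data[6]=23 > 20 → no swap
j=7: data[7]=22 > 20 → no swap
j=8: data[8]=10 ≤ 20 → i=6, swap data[6],data[8] → 6 15 19 14 17 7 10 22 23 8 2 4 20
j=9: data[9]=8 ≤ 20 → i=7, swap data[7],data[9] → 6 15 19 14 17 7 10 8 23 22 2 4 20
j=10: data[10]=2 ≤ 20 → i=8, swap data[8],data[10] → 6 15 19 14 17 7 10 8 2 22 23 4 20
j=11: data[11]=4 ≤ 20 → i=9, swap data[9],data[11] → 6 15 19 14 17 7 10 8 2 4 23 22 20
final swap data[10],data[12] → 6 15 19 14 17 7 10 8 2 4 20 22 23; return 10
p = 10; k-1 = 0 < 10 ⇒ left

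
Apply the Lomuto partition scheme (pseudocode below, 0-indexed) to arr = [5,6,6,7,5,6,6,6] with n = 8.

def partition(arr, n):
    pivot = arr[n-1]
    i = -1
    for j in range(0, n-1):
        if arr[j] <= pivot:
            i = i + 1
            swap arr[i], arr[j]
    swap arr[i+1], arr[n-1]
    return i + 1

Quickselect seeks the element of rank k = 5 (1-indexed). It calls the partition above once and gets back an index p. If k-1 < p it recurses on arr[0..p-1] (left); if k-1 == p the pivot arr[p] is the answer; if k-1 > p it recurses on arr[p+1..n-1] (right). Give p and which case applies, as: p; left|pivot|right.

pivot = arr[7] = 6; i = -1
j=0: arr[0]=5 ≤ 6 → i=0, swap arr[0],arr[0] (no change) → [5,6,6,7,5,6,6,6]
j=1: arr[1]=6 ≤ 6 → i=1, swap arr[1],arr[1] (no change) → [5,6,6,7,5,6,6,6]
j=2: arr[2]=6 ≤ 6 → i=2, swap arr[2],arr[2] (no change) → [5,6,6,7,5,6,6,6]
j=3: arr[3]=7 > 6 → no swap
j=4: arr[4]=5 ≤ 6 → i=3, swap arr[3],arr[4] → [5,6,6,5,7,6,6,6]
j=5: arr[5]=6 ≤ 6 → i=4, swap arr[4],arr[5] → [5,6,6,5,6,7,6,6]
j=6: arr[6]=6 ≤ 6 → i=5, swap arr[5],arr[6] → [5,6,6,5,6,6,7,6]
final swap arr[6],arr[7] → [5,6,6,5,6,6,6,7]; return 6
p = 6; k-1 = 4 < 6 ⇒ left

6; left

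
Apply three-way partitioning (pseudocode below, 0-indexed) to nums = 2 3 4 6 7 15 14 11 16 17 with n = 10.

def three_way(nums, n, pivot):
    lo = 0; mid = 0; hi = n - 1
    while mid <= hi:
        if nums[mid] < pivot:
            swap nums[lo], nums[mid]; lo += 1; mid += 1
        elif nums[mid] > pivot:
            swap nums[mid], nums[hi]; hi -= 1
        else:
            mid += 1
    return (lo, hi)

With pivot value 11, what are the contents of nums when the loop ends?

2 3 4 6 7 11 14 16 17 15

pivot = 11; lo=0, mid=0, hi=9
nums[mid]=2<11: swap nums[0],nums[0]; lo=1,mid=1 → 2 3 4 6 7 15 14 11 16 17
nums[mid]=3<11: swap nums[1],nums[1]; lo=2,mid=2 → 2 3 4 6 7 15 14 11 16 17
nums[mid]=4<11: swap nums[2],nums[2]; lo=3,mid=3 → 2 3 4 6 7 15 14 11 16 17
nums[mid]=6<11: swap nums[3],nums[3]; lo=4,mid=4 → 2 3 4 6 7 15 14 11 16 17
nums[mid]=7<11: swap nums[4],nums[4]; lo=5,mid=5 → 2 3 4 6 7 15 14 11 16 17
nums[mid]=15>11: swap nums[5],nums[9]; hi=8 → 2 3 4 6 7 17 14 11 16 15
nums[mid]=17>11: swap nums[5],nums[8]; hi=7 → 2 3 4 6 7 16 14 11 17 15
nums[mid]=16>11: swap nums[5],nums[7]; hi=6 → 2 3 4 6 7 11 14 16 17 15
nums[mid]=11=11: mid=6
nums[mid]=14>11: swap nums[6],nums[6]; hi=5 → 2 3 4 6 7 11 14 16 17 15
end: lo=5, hi=5; nums = 2 3 4 6 7 11 14 16 17 15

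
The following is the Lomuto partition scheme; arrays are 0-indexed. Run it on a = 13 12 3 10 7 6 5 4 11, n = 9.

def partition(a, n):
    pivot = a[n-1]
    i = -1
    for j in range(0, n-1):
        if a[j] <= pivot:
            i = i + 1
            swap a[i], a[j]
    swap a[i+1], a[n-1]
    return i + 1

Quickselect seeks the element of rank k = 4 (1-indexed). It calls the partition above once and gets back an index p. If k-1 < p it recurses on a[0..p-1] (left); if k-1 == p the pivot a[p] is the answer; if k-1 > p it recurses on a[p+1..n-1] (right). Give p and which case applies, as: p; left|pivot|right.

6; left

pivot=11, i=-1
j=0: 13>11, skip
j=1: 12>11, skip
j=2: 3≤11, i=0, swap(0,2) ⇒ 3 12 13 10 7 6 5 4 11
j=3: 10≤11, i=1, swap(1,3) ⇒ 3 10 13 12 7 6 5 4 11
j=4: 7≤11, i=2, swap(2,4) ⇒ 3 10 7 12 13 6 5 4 11
j=5: 6≤11, i=3, swap(3,5) ⇒ 3 10 7 6 13 12 5 4 11
j=6: 5≤11, i=4, swap(4,6) ⇒ 3 10 7 6 5 12 13 4 11
j=7: 4≤11, i=5, swap(5,7) ⇒ 3 10 7 6 5 4 13 12 11
swap(6,8) ⇒ 3 10 7 6 5 4 11 12 13; return 6
p = 6; k-1 = 3 < 6 ⇒ left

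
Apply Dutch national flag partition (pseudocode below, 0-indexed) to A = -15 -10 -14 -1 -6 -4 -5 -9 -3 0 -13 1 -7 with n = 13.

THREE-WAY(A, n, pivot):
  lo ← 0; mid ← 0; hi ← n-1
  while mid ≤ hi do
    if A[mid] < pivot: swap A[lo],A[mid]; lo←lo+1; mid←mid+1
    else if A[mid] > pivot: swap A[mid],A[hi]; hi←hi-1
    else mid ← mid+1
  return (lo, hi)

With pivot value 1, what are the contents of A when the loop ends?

lo=0 mid=0 hi=12
-15<1: swap(0,0), lo=1 mid=1 ⇒ -15 -10 -14 -1 -6 -4 -5 -9 -3 0 -13 1 -7
-10<1: swap(1,1), lo=2 mid=2 ⇒ -15 -10 -14 -1 -6 -4 -5 -9 -3 0 -13 1 -7
-14<1: swap(2,2), lo=3 mid=3 ⇒ -15 -10 -14 -1 -6 -4 -5 -9 -3 0 -13 1 -7
-1<1: swap(3,3), lo=4 mid=4 ⇒ -15 -10 -14 -1 -6 -4 -5 -9 -3 0 -13 1 -7
-6<1: swap(4,4), lo=5 mid=5 ⇒ -15 -10 -14 -1 -6 -4 -5 -9 -3 0 -13 1 -7
-4<1: swap(5,5), lo=6 mid=6 ⇒ -15 -10 -14 -1 -6 -4 -5 -9 -3 0 -13 1 -7
-5<1: swap(6,6), lo=7 mid=7 ⇒ -15 -10 -14 -1 -6 -4 -5 -9 -3 0 -13 1 -7
-9<1: swap(7,7), lo=8 mid=8 ⇒ -15 -10 -14 -1 -6 -4 -5 -9 -3 0 -13 1 -7
-3<1: swap(8,8), lo=9 mid=9 ⇒ -15 -10 -14 -1 -6 -4 -5 -9 -3 0 -13 1 -7
0<1: swap(9,9), lo=10 mid=10 ⇒ -15 -10 -14 -1 -6 -4 -5 -9 -3 0 -13 1 -7
-13<1: swap(10,10), lo=11 mid=11 ⇒ -15 -10 -14 -1 -6 -4 -5 -9 -3 0 -13 1 -7
1=1: mid=12
-7<1: swap(11,12), lo=12 mid=13 ⇒ -15 -10 -14 -1 -6 -4 -5 -9 -3 0 -13 -7 1
done. lo=12 hi=12; A=-15 -10 -14 -1 -6 -4 -5 -9 -3 0 -13 -7 1

-15 -10 -14 -1 -6 -4 -5 -9 -3 0 -13 -7 1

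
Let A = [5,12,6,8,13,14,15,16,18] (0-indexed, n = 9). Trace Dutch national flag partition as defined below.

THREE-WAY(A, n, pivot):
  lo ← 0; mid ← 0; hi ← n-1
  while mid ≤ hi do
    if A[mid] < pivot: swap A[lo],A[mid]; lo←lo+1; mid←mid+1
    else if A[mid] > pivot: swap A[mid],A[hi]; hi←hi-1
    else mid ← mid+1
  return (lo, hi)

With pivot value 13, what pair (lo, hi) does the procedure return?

lo=0 mid=0 hi=8
5<13: swap(0,0), lo=1 mid=1 ⇒ [5,12,6,8,13,14,15,16,18]
12<13: swap(1,1), lo=2 mid=2 ⇒ [5,12,6,8,13,14,15,16,18]
6<13: swap(2,2), lo=3 mid=3 ⇒ [5,12,6,8,13,14,15,16,18]
8<13: swap(3,3), lo=4 mid=4 ⇒ [5,12,6,8,13,14,15,16,18]
13=13: mid=5
14>13: swap(5,8), hi=7 ⇒ [5,12,6,8,13,18,15,16,14]
18>13: swap(5,7), hi=6 ⇒ [5,12,6,8,13,16,15,18,14]
16>13: swap(5,6), hi=5 ⇒ [5,12,6,8,13,15,16,18,14]
15>13: swap(5,5), hi=4 ⇒ [5,12,6,8,13,15,16,18,14]
done. lo=4 hi=4; A=[5,12,6,8,13,15,16,18,14]

(4, 4)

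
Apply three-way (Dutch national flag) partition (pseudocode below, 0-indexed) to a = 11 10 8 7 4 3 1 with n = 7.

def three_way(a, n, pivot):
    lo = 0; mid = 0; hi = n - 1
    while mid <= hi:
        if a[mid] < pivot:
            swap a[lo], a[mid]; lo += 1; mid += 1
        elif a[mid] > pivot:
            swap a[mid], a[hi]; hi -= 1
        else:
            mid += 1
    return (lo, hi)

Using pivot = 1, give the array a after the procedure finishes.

1 8 7 4 3 10 11

pivot = 1; lo=0, mid=0, hi=6
a[mid]=11>1: swap a[0],a[6]; hi=5 → 1 10 8 7 4 3 11
a[mid]=1=1: mid=1
a[mid]=10>1: swap a[1],a[5]; hi=4 → 1 3 8 7 4 10 11
a[mid]=3>1: swap a[1],a[4]; hi=3 → 1 4 8 7 3 10 11
a[mid]=4>1: swap a[1],a[3]; hi=2 → 1 7 8 4 3 10 11
a[mid]=7>1: swap a[1],a[2]; hi=1 → 1 8 7 4 3 10 11
a[mid]=8>1: swap a[1],a[1]; hi=0 → 1 8 7 4 3 10 11
end: lo=0, hi=0; a = 1 8 7 4 3 10 11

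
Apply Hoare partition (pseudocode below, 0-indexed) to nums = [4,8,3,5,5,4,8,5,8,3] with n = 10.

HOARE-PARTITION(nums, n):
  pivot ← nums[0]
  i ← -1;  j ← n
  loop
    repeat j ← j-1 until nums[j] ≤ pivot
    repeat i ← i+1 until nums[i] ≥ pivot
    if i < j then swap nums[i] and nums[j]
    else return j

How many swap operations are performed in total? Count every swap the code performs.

pivot=4
j stops at 9 (3), i stops at 0 (4); swap ⇒ [3,8,3,5,5,4,8,5,8,4]
j stops at 5 (4), i stops at 1 (8); swap ⇒ [3,4,3,5,5,8,8,5,8,4]
j stops at 2, i stops at 3; i≥j ⇒ return 2. nums=[3,4,3,5,5,8,8,5,8,4]

2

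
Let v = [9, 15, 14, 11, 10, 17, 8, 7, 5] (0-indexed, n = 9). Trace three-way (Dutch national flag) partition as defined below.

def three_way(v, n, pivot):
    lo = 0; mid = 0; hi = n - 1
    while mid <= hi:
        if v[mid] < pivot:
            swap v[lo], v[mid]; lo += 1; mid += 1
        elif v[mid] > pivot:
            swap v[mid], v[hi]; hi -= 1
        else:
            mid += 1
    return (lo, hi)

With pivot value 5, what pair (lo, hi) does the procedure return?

pivot = 5; lo=0, mid=0, hi=8
v[mid]=9>5: swap v[0],v[8]; hi=7 → [5, 15, 14, 11, 10, 17, 8, 7, 9]
v[mid]=5=5: mid=1
v[mid]=15>5: swap v[1],v[7]; hi=6 → [5, 7, 14, 11, 10, 17, 8, 15, 9]
v[mid]=7>5: swap v[1],v[6]; hi=5 → [5, 8, 14, 11, 10, 17, 7, 15, 9]
v[mid]=8>5: swap v[1],v[5]; hi=4 → [5, 17, 14, 11, 10, 8, 7, 15, 9]
v[mid]=17>5: swap v[1],v[4]; hi=3 → [5, 10, 14, 11, 17, 8, 7, 15, 9]
v[mid]=10>5: swap v[1],v[3]; hi=2 → [5, 11, 14, 10, 17, 8, 7, 15, 9]
v[mid]=11>5: swap v[1],v[2]; hi=1 → [5, 14, 11, 10, 17, 8, 7, 15, 9]
v[mid]=14>5: swap v[1],v[1]; hi=0 → [5, 14, 11, 10, 17, 8, 7, 15, 9]
end: lo=0, hi=0; v = [5, 14, 11, 10, 17, 8, 7, 15, 9]

(0, 0)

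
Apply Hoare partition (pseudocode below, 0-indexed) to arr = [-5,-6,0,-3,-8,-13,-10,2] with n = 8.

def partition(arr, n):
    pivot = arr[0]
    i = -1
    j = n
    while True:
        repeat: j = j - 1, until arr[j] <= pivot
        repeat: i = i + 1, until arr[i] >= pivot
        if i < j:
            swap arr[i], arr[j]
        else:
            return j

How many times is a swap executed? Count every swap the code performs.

3

pivot = arr[0] = -5; i = -1, j = 8
j→6 (arr[6]=-10≤-5), i→0 (arr[0]=-5≥-5); i<j, swap → [-10,-6,0,-3,-8,-13,-5,2]
j→5 (arr[5]=-13≤-5), i→2 (arr[2]=0≥-5); i<j, swap → [-10,-6,-13,-3,-8,0,-5,2]
j→4 (arr[4]=-8≤-5), i→3 (arr[3]=-3≥-5); i<j, swap → [-10,-6,-13,-8,-3,0,-5,2]
j→3, i→4; i≥j, return j=3. arr = [-10,-6,-13,-8,-3,0,-5,2]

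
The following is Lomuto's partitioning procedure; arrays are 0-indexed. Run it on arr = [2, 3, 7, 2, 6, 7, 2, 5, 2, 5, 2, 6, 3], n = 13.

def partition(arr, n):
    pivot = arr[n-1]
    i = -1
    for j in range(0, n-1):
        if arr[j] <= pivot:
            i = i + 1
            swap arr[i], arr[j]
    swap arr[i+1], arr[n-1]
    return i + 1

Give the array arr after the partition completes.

[2, 3, 2, 2, 2, 2, 3, 5, 6, 5, 7, 6, 7]

pivot=3, i=-1
j=0: 2≤3, i=0, swap(0,0) ⇒ [2, 3, 7, 2, 6, 7, 2, 5, 2, 5, 2, 6, 3]
j=1: 3≤3, i=1, swap(1,1) ⇒ [2, 3, 7, 2, 6, 7, 2, 5, 2, 5, 2, 6, 3]
j=2: 7>3, skip
j=3: 2≤3, i=2, swap(2,3) ⇒ [2, 3, 2, 7, 6, 7, 2, 5, 2, 5, 2, 6, 3]
j=4: 6>3, skip
j=5: 7>3, skip
j=6: 2≤3, i=3, swap(3,6) ⇒ [2, 3, 2, 2, 6, 7, 7, 5, 2, 5, 2, 6, 3]
j=7: 5>3, skip
j=8: 2≤3, i=4, swap(4,8) ⇒ [2, 3, 2, 2, 2, 7, 7, 5, 6, 5, 2, 6, 3]
j=9: 5>3, skip
j=10: 2≤3, i=5, swap(5,10) ⇒ [2, 3, 2, 2, 2, 2, 7, 5, 6, 5, 7, 6, 3]
j=11: 6>3, skip
swap(6,12) ⇒ [2, 3, 2, 2, 2, 2, 3, 5, 6, 5, 7, 6, 7]; return 6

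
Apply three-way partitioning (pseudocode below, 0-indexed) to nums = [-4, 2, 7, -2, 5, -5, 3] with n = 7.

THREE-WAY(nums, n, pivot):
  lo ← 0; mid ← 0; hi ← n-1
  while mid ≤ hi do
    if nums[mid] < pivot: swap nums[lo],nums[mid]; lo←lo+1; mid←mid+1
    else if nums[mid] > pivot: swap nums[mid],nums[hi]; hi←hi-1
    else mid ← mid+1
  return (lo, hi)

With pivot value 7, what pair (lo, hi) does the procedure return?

pivot = 7; lo=0, mid=0, hi=6
nums[mid]=-4<7: swap nums[0],nums[0]; lo=1,mid=1 → [-4, 2, 7, -2, 5, -5, 3]
nums[mid]=2<7: swap nums[1],nums[1]; lo=2,mid=2 → [-4, 2, 7, -2, 5, -5, 3]
nums[mid]=7=7: mid=3
nums[mid]=-2<7: swap nums[2],nums[3]; lo=3,mid=4 → [-4, 2, -2, 7, 5, -5, 3]
nums[mid]=5<7: swap nums[3],nums[4]; lo=4,mid=5 → [-4, 2, -2, 5, 7, -5, 3]
nums[mid]=-5<7: swap nums[4],nums[5]; lo=5,mid=6 → [-4, 2, -2, 5, -5, 7, 3]
nums[mid]=3<7: swap nums[5],nums[6]; lo=6,mid=7 → [-4, 2, -2, 5, -5, 3, 7]
end: lo=6, hi=6; nums = [-4, 2, -2, 5, -5, 3, 7]

(6, 6)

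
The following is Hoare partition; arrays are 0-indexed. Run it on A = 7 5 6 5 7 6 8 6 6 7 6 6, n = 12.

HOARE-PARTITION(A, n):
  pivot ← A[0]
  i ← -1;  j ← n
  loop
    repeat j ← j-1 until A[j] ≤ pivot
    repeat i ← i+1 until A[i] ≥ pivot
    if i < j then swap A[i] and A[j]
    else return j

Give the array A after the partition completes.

pivot=7
j stops at 11 (6), i stops at 0 (7); swap ⇒ 6 5 6 5 7 6 8 6 6 7 6 7
j stops at 10 (6), i stops at 4 (7); swap ⇒ 6 5 6 5 6 6 8 6 6 7 7 7
j stops at 9 (7), i stops at 6 (8); swap ⇒ 6 5 6 5 6 6 7 6 6 8 7 7
j stops at 8, i stops at 9; i≥j ⇒ return 8. A=6 5 6 5 6 6 7 6 6 8 7 7

6 5 6 5 6 6 7 6 6 8 7 7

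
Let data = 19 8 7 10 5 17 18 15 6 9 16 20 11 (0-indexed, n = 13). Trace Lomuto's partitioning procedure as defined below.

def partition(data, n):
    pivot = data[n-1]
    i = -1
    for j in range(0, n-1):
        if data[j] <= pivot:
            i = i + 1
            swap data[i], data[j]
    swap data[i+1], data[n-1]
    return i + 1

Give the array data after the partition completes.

pivot = data[12] = 11; i = -1
j=0: data[0]=19 > 11 → no swap
j=1: data[1]=8 ≤ 11 → i=0, swap data[0],data[1] → 8 19 7 10 5 17 18 15 6 9 16 20 11
j=2: data[2]=7 ≤ 11 → i=1, swap data[1],data[2] → 8 7 19 10 5 17 18 15 6 9 16 20 11
j=3: data[3]=10 ≤ 11 → i=2, swap data[2],data[3] → 8 7 10 19 5 17 18 15 6 9 16 20 11
j=4: data[4]=5 ≤ 11 → i=3, swap data[3],data[4] → 8 7 10 5 19 17 18 15 6 9 16 20 11
j=5: data[5]=17 > 11 → no swap
j=6: data[6]=18 > 11 → no swap
j=7: data[7]=15 > 11 → no swap
j=8: data[8]=6 ≤ 11 → i=4, swap data[4],data[8] → 8 7 10 5 6 17 18 15 19 9 16 20 11
j=9: data[9]=9 ≤ 11 → i=5, swap data[5],data[9] → 8 7 10 5 6 9 18 15 19 17 16 20 11
j=10: data[10]=16 > 11 → no swap
j=11: data[11]=20 > 11 → no swap
final swap data[6],data[12] → 8 7 10 5 6 9 11 15 19 17 16 20 18; return 6

8 7 10 5 6 9 11 15 19 17 16 20 18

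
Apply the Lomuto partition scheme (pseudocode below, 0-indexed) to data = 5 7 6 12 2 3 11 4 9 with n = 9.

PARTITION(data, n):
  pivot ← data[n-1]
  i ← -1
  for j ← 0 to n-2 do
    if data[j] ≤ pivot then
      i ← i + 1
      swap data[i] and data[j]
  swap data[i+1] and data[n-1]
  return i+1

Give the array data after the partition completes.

pivot = data[8] = 9; i = -1
j=0: data[0]=5 ≤ 9 → i=0, swap data[0],data[0] (no change) → 5 7 6 12 2 3 11 4 9
j=1: data[1]=7 ≤ 9 → i=1, swap data[1],data[1] (no change) → 5 7 6 12 2 3 11 4 9
j=2: data[2]=6 ≤ 9 → i=2, swap data[2],data[2] (no change) → 5 7 6 12 2 3 11 4 9
j=3: data[3]=12 > 9 → no swap
j=4: data[4]=2 ≤ 9 → i=3, swap data[3],data[4] → 5 7 6 2 12 3 11 4 9
j=5: data[5]=3 ≤ 9 → i=4, swap data[4],data[5] → 5 7 6 2 3 12 11 4 9
j=6: data[6]=11 > 9 → no swap
j=7: data[7]=4 ≤ 9 → i=5, swap data[5],data[7] → 5 7 6 2 3 4 11 12 9
final swap data[6],data[8] → 5 7 6 2 3 4 9 12 11; return 6

5 7 6 2 3 4 9 12 11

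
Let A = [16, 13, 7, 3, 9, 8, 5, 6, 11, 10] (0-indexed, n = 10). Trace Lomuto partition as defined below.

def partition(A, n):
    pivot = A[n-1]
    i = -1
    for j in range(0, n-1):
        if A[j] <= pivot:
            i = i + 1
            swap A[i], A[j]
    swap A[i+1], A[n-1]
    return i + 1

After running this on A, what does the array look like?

pivot = A[9] = 10; i = -1
j=0: A[0]=16 > 10 → no swap
j=1: A[1]=13 > 10 → no swap
j=2: A[2]=7 ≤ 10 → i=0, swap A[0],A[2] → [7, 13, 16, 3, 9, 8, 5, 6, 11, 10]
j=3: A[3]=3 ≤ 10 → i=1, swap A[1],A[3] → [7, 3, 16, 13, 9, 8, 5, 6, 11, 10]
j=4: A[4]=9 ≤ 10 → i=2, swap A[2],A[4] → [7, 3, 9, 13, 16, 8, 5, 6, 11, 10]
j=5: A[5]=8 ≤ 10 → i=3, swap A[3],A[5] → [7, 3, 9, 8, 16, 13, 5, 6, 11, 10]
j=6: A[6]=5 ≤ 10 → i=4, swap A[4],A[6] → [7, 3, 9, 8, 5, 13, 16, 6, 11, 10]
j=7: A[7]=6 ≤ 10 → i=5, swap A[5],A[7] → [7, 3, 9, 8, 5, 6, 16, 13, 11, 10]
j=8: A[8]=11 > 10 → no swap
final swap A[6],A[9] → [7, 3, 9, 8, 5, 6, 10, 13, 11, 16]; return 6

[7, 3, 9, 8, 5, 6, 10, 13, 11, 16]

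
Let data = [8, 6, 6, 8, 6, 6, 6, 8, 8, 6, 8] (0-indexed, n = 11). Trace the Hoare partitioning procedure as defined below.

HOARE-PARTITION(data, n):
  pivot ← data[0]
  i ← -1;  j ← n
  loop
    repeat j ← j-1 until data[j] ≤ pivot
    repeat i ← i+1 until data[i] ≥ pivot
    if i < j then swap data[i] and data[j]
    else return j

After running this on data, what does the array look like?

[8, 6, 6, 6, 6, 6, 6, 8, 8, 8, 8]

pivot = data[0] = 8; i = -1, j = 11
j→10 (data[10]=8≤8), i→0 (data[0]=8≥8); i<j, swap → [8, 6, 6, 8, 6, 6, 6, 8, 8, 6, 8]
j→9 (data[9]=6≤8), i→3 (data[3]=8≥8); i<j, swap → [8, 6, 6, 6, 6, 6, 6, 8, 8, 8, 8]
j→8 (data[8]=8≤8), i→7 (data[7]=8≥8); i<j, swap → [8, 6, 6, 6, 6, 6, 6, 8, 8, 8, 8]
j→7, i→8; i≥j, return j=7. data = [8, 6, 6, 6, 6, 6, 6, 8, 8, 8, 8]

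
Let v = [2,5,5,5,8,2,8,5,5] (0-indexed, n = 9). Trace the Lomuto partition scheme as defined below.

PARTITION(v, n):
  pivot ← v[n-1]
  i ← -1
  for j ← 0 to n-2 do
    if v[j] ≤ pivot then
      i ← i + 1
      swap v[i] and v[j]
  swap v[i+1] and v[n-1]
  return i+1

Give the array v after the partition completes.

[2,5,5,5,2,5,5,8,8]

pivot=5, i=-1
j=0: 2≤5, i=0, swap(0,0) ⇒ [2,5,5,5,8,2,8,5,5]
j=1: 5≤5, i=1, swap(1,1) ⇒ [2,5,5,5,8,2,8,5,5]
j=2: 5≤5, i=2, swap(2,2) ⇒ [2,5,5,5,8,2,8,5,5]
j=3: 5≤5, i=3, swap(3,3) ⇒ [2,5,5,5,8,2,8,5,5]
j=4: 8>5, skip
j=5: 2≤5, i=4, swap(4,5) ⇒ [2,5,5,5,2,8,8,5,5]
j=6: 8>5, skip
j=7: 5≤5, i=5, swap(5,7) ⇒ [2,5,5,5,2,5,8,8,5]
swap(6,8) ⇒ [2,5,5,5,2,5,5,8,8]; return 6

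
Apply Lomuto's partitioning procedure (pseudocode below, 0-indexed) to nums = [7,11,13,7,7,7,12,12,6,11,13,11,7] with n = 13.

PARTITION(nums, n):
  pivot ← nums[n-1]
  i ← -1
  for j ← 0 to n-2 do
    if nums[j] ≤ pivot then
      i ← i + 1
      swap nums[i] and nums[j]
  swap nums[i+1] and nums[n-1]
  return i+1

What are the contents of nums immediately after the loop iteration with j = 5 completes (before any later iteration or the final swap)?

[7,7,7,7,13,11,12,12,6,11,13,11,7]

pivot = nums[12] = 7; i = -1
j=0: nums[0]=7 ≤ 7 → i=0, swap nums[0],nums[0] (no change) → [7,11,13,7,7,7,12,12,6,11,13,11,7]
j=1: nums[1]=11 > 7 → no swap
j=2: nums[2]=13 > 7 → no swap
j=3: nums[3]=7 ≤ 7 → i=1, swap nums[1],nums[3] → [7,7,13,11,7,7,12,12,6,11,13,11,7]
j=4: nums[4]=7 ≤ 7 → i=2, swap nums[2],nums[4] → [7,7,7,11,13,7,12,12,6,11,13,11,7]
j=5: nums[5]=7 ≤ 7 → i=3, swap nums[3],nums[5] → [7,7,7,7,13,11,12,12,6,11,13,11,7]
(after j=5) nums = [7,7,7,7,13,11,12,12,6,11,13,11,7]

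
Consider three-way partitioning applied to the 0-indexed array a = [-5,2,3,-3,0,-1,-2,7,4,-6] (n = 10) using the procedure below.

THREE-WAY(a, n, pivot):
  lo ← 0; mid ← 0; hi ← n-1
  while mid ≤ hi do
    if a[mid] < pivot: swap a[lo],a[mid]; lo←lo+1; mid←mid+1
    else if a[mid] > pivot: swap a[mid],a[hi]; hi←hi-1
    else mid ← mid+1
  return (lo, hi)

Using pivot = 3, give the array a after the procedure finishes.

[-5,2,-3,0,-1,-2,-6,3,4,7]

pivot = 3; lo=0, mid=0, hi=9
a[mid]=-5<3: swap a[0],a[0]; lo=1,mid=1 → [-5,2,3,-3,0,-1,-2,7,4,-6]
a[mid]=2<3: swap a[1],a[1]; lo=2,mid=2 → [-5,2,3,-3,0,-1,-2,7,4,-6]
a[mid]=3=3: mid=3
a[mid]=-3<3: swap a[2],a[3]; lo=3,mid=4 → [-5,2,-3,3,0,-1,-2,7,4,-6]
a[mid]=0<3: swap a[3],a[4]; lo=4,mid=5 → [-5,2,-3,0,3,-1,-2,7,4,-6]
a[mid]=-1<3: swap a[4],a[5]; lo=5,mid=6 → [-5,2,-3,0,-1,3,-2,7,4,-6]
a[mid]=-2<3: swap a[5],a[6]; lo=6,mid=7 → [-5,2,-3,0,-1,-2,3,7,4,-6]
a[mid]=7>3: swap a[7],a[9]; hi=8 → [-5,2,-3,0,-1,-2,3,-6,4,7]
a[mid]=-6<3: swap a[6],a[7]; lo=7,mid=8 → [-5,2,-3,0,-1,-2,-6,3,4,7]
a[mid]=4>3: swap a[8],a[8]; hi=7 → [-5,2,-3,0,-1,-2,-6,3,4,7]
end: lo=7, hi=7; a = [-5,2,-3,0,-1,-2,-6,3,4,7]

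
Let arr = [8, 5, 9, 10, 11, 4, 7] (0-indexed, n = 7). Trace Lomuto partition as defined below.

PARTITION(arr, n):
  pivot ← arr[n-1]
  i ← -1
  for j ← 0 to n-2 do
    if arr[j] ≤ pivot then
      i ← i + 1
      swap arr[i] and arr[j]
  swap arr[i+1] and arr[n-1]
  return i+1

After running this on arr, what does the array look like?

pivot=7, i=-1
j=0: 8>7, skip
j=1: 5≤7, i=0, swap(0,1) ⇒ [5, 8, 9, 10, 11, 4, 7]
j=2: 9>7, skip
j=3: 10>7, skip
j=4: 11>7, skip
j=5: 4≤7, i=1, swap(1,5) ⇒ [5, 4, 9, 10, 11, 8, 7]
swap(2,6) ⇒ [5, 4, 7, 10, 11, 8, 9]; return 2

[5, 4, 7, 10, 11, 8, 9]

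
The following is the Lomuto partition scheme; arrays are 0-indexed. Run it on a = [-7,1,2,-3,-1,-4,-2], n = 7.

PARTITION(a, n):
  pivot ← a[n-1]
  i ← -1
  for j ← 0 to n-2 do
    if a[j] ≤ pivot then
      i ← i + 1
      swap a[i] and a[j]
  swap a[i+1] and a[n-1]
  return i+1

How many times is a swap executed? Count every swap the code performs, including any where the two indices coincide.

4

pivot=-2, i=-1
j=0: -7≤-2, i=0, swap(0,0) ⇒ [-7,1,2,-3,-1,-4,-2]
j=1: 1>-2, skip
j=2: 2>-2, skip
j=3: -3≤-2, i=1, swap(1,3) ⇒ [-7,-3,2,1,-1,-4,-2]
j=4: -1>-2, skip
j=5: -4≤-2, i=2, swap(2,5) ⇒ [-7,-3,-4,1,-1,2,-2]
swap(3,6) ⇒ [-7,-3,-4,-2,-1,2,1]; return 3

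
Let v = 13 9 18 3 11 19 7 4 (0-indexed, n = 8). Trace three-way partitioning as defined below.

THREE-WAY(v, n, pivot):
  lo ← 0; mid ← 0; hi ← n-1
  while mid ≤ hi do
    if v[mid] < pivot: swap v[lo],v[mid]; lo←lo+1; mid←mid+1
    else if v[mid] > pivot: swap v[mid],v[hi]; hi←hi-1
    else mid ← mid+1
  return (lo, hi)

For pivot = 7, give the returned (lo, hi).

(2, 2)

pivot = 7; lo=0, mid=0, hi=7
v[mid]=13>7: swap v[0],v[7]; hi=6 → 4 9 18 3 11 19 7 13
v[mid]=4<7: swap v[0],v[0]; lo=1,mid=1 → 4 9 18 3 11 19 7 13
v[mid]=9>7: swap v[1],v[6]; hi=5 → 4 7 18 3 11 19 9 13
v[mid]=7=7: mid=2
v[mid]=18>7: swap v[2],v[5]; hi=4 → 4 7 19 3 11 18 9 13
v[mid]=19>7: swap v[2],v[4]; hi=3 → 4 7 11 3 19 18 9 13
v[mid]=11>7: swap v[2],v[3]; hi=2 → 4 7 3 11 19 18 9 13
v[mid]=3<7: swap v[1],v[2]; lo=2,mid=3 → 4 3 7 11 19 18 9 13
end: lo=2, hi=2; v = 4 3 7 11 19 18 9 13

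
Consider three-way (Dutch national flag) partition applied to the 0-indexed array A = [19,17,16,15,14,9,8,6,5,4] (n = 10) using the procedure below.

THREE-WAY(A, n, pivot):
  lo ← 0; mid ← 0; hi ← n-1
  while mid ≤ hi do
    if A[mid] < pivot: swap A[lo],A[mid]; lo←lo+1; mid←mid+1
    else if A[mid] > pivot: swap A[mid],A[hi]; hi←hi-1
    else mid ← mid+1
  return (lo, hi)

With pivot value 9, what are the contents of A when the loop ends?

lo=0 mid=0 hi=9
19>9: swap(0,9), hi=8 ⇒ [4,17,16,15,14,9,8,6,5,19]
4<9: swap(0,0), lo=1 mid=1 ⇒ [4,17,16,15,14,9,8,6,5,19]
17>9: swap(1,8), hi=7 ⇒ [4,5,16,15,14,9,8,6,17,19]
5<9: swap(1,1), lo=2 mid=2 ⇒ [4,5,16,15,14,9,8,6,17,19]
16>9: swap(2,7), hi=6 ⇒ [4,5,6,15,14,9,8,16,17,19]
6<9: swap(2,2), lo=3 mid=3 ⇒ [4,5,6,15,14,9,8,16,17,19]
15>9: swap(3,6), hi=5 ⇒ [4,5,6,8,14,9,15,16,17,19]
8<9: swap(3,3), lo=4 mid=4 ⇒ [4,5,6,8,14,9,15,16,17,19]
14>9: swap(4,5), hi=4 ⇒ [4,5,6,8,9,14,15,16,17,19]
9=9: mid=5
done. lo=4 hi=4; A=[4,5,6,8,9,14,15,16,17,19]

[4,5,6,8,9,14,15,16,17,19]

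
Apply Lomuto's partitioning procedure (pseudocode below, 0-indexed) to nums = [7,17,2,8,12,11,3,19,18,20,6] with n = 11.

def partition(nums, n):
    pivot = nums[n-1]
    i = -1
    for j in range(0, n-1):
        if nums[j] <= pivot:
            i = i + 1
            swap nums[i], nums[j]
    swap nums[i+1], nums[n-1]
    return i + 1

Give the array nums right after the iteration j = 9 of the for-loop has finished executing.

pivot=6, i=-1
j=0: 7>6, skip
j=1: 17>6, skip
j=2: 2≤6, i=0, swap(0,2) ⇒ [2,17,7,8,12,11,3,19,18,20,6]
j=3: 8>6, skip
j=4: 12>6, skip
j=5: 11>6, skip
j=6: 3≤6, i=1, swap(1,6) ⇒ [2,3,7,8,12,11,17,19,18,20,6]
j=7: 19>6, skip
j=8: 18>6, skip
j=9: 20>6, skip
(after j=9) nums = [2,3,7,8,12,11,17,19,18,20,6]

[2,3,7,8,12,11,17,19,18,20,6]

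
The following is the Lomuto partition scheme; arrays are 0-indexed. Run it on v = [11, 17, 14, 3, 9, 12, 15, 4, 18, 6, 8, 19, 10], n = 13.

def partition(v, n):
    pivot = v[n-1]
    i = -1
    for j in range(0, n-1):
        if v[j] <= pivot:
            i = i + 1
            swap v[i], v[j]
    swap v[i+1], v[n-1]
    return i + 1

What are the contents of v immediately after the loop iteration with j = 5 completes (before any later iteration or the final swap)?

pivot=10, i=-1
j=0: 11>10, skip
j=1: 17>10, skip
j=2: 14>10, skip
j=3: 3≤10, i=0, swap(0,3) ⇒ [3, 17, 14, 11, 9, 12, 15, 4, 18, 6, 8, 19, 10]
j=4: 9≤10, i=1, swap(1,4) ⇒ [3, 9, 14, 11, 17, 12, 15, 4, 18, 6, 8, 19, 10]
j=5: 12>10, skip
(after j=5) v = [3, 9, 14, 11, 17, 12, 15, 4, 18, 6, 8, 19, 10]

[3, 9, 14, 11, 17, 12, 15, 4, 18, 6, 8, 19, 10]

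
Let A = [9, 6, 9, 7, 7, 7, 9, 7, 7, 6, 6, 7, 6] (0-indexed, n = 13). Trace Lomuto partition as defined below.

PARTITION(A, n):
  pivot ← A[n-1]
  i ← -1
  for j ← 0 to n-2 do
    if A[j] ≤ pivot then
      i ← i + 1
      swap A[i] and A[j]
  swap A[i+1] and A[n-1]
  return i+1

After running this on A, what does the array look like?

[6, 6, 6, 6, 7, 7, 9, 7, 7, 9, 9, 7, 7]

pivot = A[12] = 6; i = -1
j=0: A[0]=9 > 6 → no swap
j=1: A[1]=6 ≤ 6 → i=0, swap A[0],A[1] → [6, 9, 9, 7, 7, 7, 9, 7, 7, 6, 6, 7, 6]
j=2: A[2]=9 > 6 → no swap
j=3: A[3]=7 > 6 → no swap
j=4: A[4]=7 > 6 → no swap
j=5: A[5]=7 > 6 → no swap
j=6: A[6]=9 > 6 → no swap
j=7: A[7]=7 > 6 → no swap
j=8: A[8]=7 > 6 → no swap
j=9: A[9]=6 ≤ 6 → i=1, swap A[1],A[9] → [6, 6, 9, 7, 7, 7, 9, 7, 7, 9, 6, 7, 6]
j=10: A[10]=6 ≤ 6 → i=2, swap A[2],A[10] → [6, 6, 6, 7, 7, 7, 9, 7, 7, 9, 9, 7, 6]
j=11: A[11]=7 > 6 → no swap
final swap A[3],A[12] → [6, 6, 6, 6, 7, 7, 9, 7, 7, 9, 9, 7, 7]; return 3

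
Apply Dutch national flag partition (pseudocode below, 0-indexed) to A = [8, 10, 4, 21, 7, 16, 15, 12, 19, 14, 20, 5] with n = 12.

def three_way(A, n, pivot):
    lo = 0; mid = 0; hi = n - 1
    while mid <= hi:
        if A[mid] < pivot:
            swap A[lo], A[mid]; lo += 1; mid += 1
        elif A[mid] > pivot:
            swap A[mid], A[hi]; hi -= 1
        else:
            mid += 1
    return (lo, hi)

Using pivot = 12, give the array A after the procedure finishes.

lo=0 mid=0 hi=11
8<12: swap(0,0), lo=1 mid=1 ⇒ [8, 10, 4, 21, 7, 16, 15, 12, 19, 14, 20, 5]
10<12: swap(1,1), lo=2 mid=2 ⇒ [8, 10, 4, 21, 7, 16, 15, 12, 19, 14, 20, 5]
4<12: swap(2,2), lo=3 mid=3 ⇒ [8, 10, 4, 21, 7, 16, 15, 12, 19, 14, 20, 5]
21>12: swap(3,11), hi=10 ⇒ [8, 10, 4, 5, 7, 16, 15, 12, 19, 14, 20, 21]
5<12: swap(3,3), lo=4 mid=4 ⇒ [8, 10, 4, 5, 7, 16, 15, 12, 19, 14, 20, 21]
7<12: swap(4,4), lo=5 mid=5 ⇒ [8, 10, 4, 5, 7, 16, 15, 12, 19, 14, 20, 21]
16>12: swap(5,10), hi=9 ⇒ [8, 10, 4, 5, 7, 20, 15, 12, 19, 14, 16, 21]
20>12: swap(5,9), hi=8 ⇒ [8, 10, 4, 5, 7, 14, 15, 12, 19, 20, 16, 21]
14>12: swap(5,8), hi=7 ⇒ [8, 10, 4, 5, 7, 19, 15, 12, 14, 20, 16, 21]
19>12: swap(5,7), hi=6 ⇒ [8, 10, 4, 5, 7, 12, 15, 19, 14, 20, 16, 21]
12=12: mid=6
15>12: swap(6,6), hi=5 ⇒ [8, 10, 4, 5, 7, 12, 15, 19, 14, 20, 16, 21]
done. lo=5 hi=5; A=[8, 10, 4, 5, 7, 12, 15, 19, 14, 20, 16, 21]

[8, 10, 4, 5, 7, 12, 15, 19, 14, 20, 16, 21]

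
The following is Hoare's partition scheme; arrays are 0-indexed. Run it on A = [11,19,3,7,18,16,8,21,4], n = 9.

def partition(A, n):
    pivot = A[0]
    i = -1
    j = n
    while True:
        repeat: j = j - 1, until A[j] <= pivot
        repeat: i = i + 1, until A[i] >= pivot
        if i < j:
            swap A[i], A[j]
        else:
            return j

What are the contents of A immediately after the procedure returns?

pivot = A[0] = 11; i = -1, j = 9
j→8 (A[8]=4≤11), i→0 (A[0]=11≥11); i<j, swap → [4,19,3,7,18,16,8,21,11]
j→6 (A[6]=8≤11), i→1 (A[1]=19≥11); i<j, swap → [4,8,3,7,18,16,19,21,11]
j→3, i→4; i≥j, return j=3. A = [4,8,3,7,18,16,19,21,11]

[4,8,3,7,18,16,19,21,11]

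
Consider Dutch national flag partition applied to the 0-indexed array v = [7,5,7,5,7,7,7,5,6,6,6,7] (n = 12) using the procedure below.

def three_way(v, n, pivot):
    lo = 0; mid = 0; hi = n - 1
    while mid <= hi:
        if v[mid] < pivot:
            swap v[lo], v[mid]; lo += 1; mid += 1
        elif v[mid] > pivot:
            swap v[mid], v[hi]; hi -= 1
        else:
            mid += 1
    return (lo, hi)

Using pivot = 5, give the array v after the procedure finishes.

[5,5,5,7,7,7,7,6,6,6,7,7]

lo=0 mid=0 hi=11
7>5: swap(0,11), hi=10 ⇒ [7,5,7,5,7,7,7,5,6,6,6,7]
7>5: swap(0,10), hi=9 ⇒ [6,5,7,5,7,7,7,5,6,6,7,7]
6>5: swap(0,9), hi=8 ⇒ [6,5,7,5,7,7,7,5,6,6,7,7]
6>5: swap(0,8), hi=7 ⇒ [6,5,7,5,7,7,7,5,6,6,7,7]
6>5: swap(0,7), hi=6 ⇒ [5,5,7,5,7,7,7,6,6,6,7,7]
5=5: mid=1
5=5: mid=2
7>5: swap(2,6), hi=5 ⇒ [5,5,7,5,7,7,7,6,6,6,7,7]
7>5: swap(2,5), hi=4 ⇒ [5,5,7,5,7,7,7,6,6,6,7,7]
7>5: swap(2,4), hi=3 ⇒ [5,5,7,5,7,7,7,6,6,6,7,7]
7>5: swap(2,3), hi=2 ⇒ [5,5,5,7,7,7,7,6,6,6,7,7]
5=5: mid=3
done. lo=0 hi=2; v=[5,5,5,7,7,7,7,6,6,6,7,7]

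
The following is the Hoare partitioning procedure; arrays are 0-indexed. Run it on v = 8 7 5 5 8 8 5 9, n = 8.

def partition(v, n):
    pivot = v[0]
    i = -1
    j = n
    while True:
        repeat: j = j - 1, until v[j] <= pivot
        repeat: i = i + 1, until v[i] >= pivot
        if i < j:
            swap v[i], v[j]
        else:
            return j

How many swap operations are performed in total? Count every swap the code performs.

2

pivot=8
j stops at 6 (5), i stops at 0 (8); swap ⇒ 5 7 5 5 8 8 8 9
j stops at 5 (8), i stops at 4 (8); swap ⇒ 5 7 5 5 8 8 8 9
j stops at 4, i stops at 5; i≥j ⇒ return 4. v=5 7 5 5 8 8 8 9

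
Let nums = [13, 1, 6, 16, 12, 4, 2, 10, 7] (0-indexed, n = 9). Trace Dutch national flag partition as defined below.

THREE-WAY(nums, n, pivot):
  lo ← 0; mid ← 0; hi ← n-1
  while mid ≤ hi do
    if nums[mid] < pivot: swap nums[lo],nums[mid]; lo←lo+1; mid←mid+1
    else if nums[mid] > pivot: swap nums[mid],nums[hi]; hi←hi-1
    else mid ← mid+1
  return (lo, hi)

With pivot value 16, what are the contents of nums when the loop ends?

[13, 1, 6, 12, 4, 2, 10, 7, 16]

pivot = 16; lo=0, mid=0, hi=8
nums[mid]=13<16: swap nums[0],nums[0]; lo=1,mid=1 → [13, 1, 6, 16, 12, 4, 2, 10, 7]
nums[mid]=1<16: swap nums[1],nums[1]; lo=2,mid=2 → [13, 1, 6, 16, 12, 4, 2, 10, 7]
nums[mid]=6<16: swap nums[2],nums[2]; lo=3,mid=3 → [13, 1, 6, 16, 12, 4, 2, 10, 7]
nums[mid]=16=16: mid=4
nums[mid]=12<16: swap nums[3],nums[4]; lo=4,mid=5 → [13, 1, 6, 12, 16, 4, 2, 10, 7]
nums[mid]=4<16: swap nums[4],nums[5]; lo=5,mid=6 → [13, 1, 6, 12, 4, 16, 2, 10, 7]
nums[mid]=2<16: swap nums[5],nums[6]; lo=6,mid=7 → [13, 1, 6, 12, 4, 2, 16, 10, 7]
nums[mid]=10<16: swap nums[6],nums[7]; lo=7,mid=8 → [13, 1, 6, 12, 4, 2, 10, 16, 7]
nums[mid]=7<16: swap nums[7],nums[8]; lo=8,mid=9 → [13, 1, 6, 12, 4, 2, 10, 7, 16]
end: lo=8, hi=8; nums = [13, 1, 6, 12, 4, 2, 10, 7, 16]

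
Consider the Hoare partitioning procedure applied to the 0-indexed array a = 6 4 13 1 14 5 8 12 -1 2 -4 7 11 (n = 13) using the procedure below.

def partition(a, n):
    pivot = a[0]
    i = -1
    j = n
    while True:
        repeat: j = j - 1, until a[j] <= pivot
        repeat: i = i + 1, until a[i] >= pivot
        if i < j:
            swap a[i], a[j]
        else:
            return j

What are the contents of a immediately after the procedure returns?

pivot = a[0] = 6; i = -1, j = 13
j→10 (a[10]=-4≤6), i→0 (a[0]=6≥6); i<j, swap → -4 4 13 1 14 5 8 12 -1 2 6 7 11
j→9 (a[9]=2≤6), i→2 (a[2]=13≥6); i<j, swap → -4 4 2 1 14 5 8 12 -1 13 6 7 11
j→8 (a[8]=-1≤6), i→4 (a[4]=14≥6); i<j, swap → -4 4 2 1 -1 5 8 12 14 13 6 7 11
j→5, i→6; i≥j, return j=5. a = -4 4 2 1 -1 5 8 12 14 13 6 7 11

-4 4 2 1 -1 5 8 12 14 13 6 7 11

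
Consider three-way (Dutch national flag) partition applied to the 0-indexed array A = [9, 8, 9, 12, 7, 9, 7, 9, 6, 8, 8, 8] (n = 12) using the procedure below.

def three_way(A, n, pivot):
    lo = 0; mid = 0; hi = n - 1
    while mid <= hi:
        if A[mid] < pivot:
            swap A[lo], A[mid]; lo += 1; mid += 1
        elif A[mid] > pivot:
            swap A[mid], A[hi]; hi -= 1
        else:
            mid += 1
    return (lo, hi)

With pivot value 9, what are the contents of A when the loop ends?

pivot = 9; lo=0, mid=0, hi=11
A[mid]=9=9: mid=1
A[mid]=8<9: swap A[0],A[1]; lo=1,mid=2 → [8, 9, 9, 12, 7, 9, 7, 9, 6, 8, 8, 8]
A[mid]=9=9: mid=3
A[mid]=12>9: swap A[3],A[11]; hi=10 → [8, 9, 9, 8, 7, 9, 7, 9, 6, 8, 8, 12]
A[mid]=8<9: swap A[1],A[3]; lo=2,mid=4 → [8, 8, 9, 9, 7, 9, 7, 9, 6, 8, 8, 12]
A[mid]=7<9: swap A[2],A[4]; lo=3,mid=5 → [8, 8, 7, 9, 9, 9, 7, 9, 6, 8, 8, 12]
A[mid]=9=9: mid=6
A[mid]=7<9: swap A[3],A[6]; lo=4,mid=7 → [8, 8, 7, 7, 9, 9, 9, 9, 6, 8, 8, 12]
A[mid]=9=9: mid=8
A[mid]=6<9: swap A[4],A[8]; lo=5,mid=9 → [8, 8, 7, 7, 6, 9, 9, 9, 9, 8, 8, 12]
A[mid]=8<9: swap A[5],A[9]; lo=6,mid=10 → [8, 8, 7, 7, 6, 8, 9, 9, 9, 9, 8, 12]
A[mid]=8<9: swap A[6],A[10]; lo=7,mid=11 → [8, 8, 7, 7, 6, 8, 8, 9, 9, 9, 9, 12]
end: lo=7, hi=10; A = [8, 8, 7, 7, 6, 8, 8, 9, 9, 9, 9, 12]

[8, 8, 7, 7, 6, 8, 8, 9, 9, 9, 9, 12]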